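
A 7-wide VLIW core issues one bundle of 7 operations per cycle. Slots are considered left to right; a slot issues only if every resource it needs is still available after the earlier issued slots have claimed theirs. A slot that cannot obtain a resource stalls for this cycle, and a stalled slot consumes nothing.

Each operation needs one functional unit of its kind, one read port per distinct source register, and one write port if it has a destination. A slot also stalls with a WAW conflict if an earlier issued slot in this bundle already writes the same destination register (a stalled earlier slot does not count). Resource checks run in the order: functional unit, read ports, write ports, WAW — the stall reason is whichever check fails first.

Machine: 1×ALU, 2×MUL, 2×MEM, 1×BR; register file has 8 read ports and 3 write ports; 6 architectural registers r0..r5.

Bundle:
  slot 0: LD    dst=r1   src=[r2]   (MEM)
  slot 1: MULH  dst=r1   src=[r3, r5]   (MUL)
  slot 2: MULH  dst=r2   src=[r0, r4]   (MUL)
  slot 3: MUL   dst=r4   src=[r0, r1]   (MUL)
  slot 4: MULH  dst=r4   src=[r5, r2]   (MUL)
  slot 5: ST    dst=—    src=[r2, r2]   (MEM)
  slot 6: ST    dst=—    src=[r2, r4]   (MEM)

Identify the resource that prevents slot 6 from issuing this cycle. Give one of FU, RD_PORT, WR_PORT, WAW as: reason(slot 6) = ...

reason(slot 6) = FU

[0] MEM needs rd=1 wr=1: ok; after: ALU=1 MUL=2 MEM=1 BR=1, R=7, W=2
[1] MUL needs rd=2 wr=1: WAW; after: ALU=1 MUL=2 MEM=1 BR=1, R=7, W=2
[2] MUL needs rd=2 wr=1: ok; after: ALU=1 MUL=1 MEM=1 BR=1, R=5, W=1
[3] MUL needs rd=2 wr=1: ok; after: ALU=1 MUL=0 MEM=1 BR=1, R=3, W=0
[4] MUL needs rd=2 wr=1: FU; after: ALU=1 MUL=0 MEM=1 BR=1, R=3, W=0
[5] MEM needs rd=1 wr=0: ok; after: ALU=1 MUL=0 MEM=0 BR=1, R=2, W=0
[6] MEM needs rd=2 wr=0: FU; after: ALU=1 MUL=0 MEM=0 BR=1, R=2, W=0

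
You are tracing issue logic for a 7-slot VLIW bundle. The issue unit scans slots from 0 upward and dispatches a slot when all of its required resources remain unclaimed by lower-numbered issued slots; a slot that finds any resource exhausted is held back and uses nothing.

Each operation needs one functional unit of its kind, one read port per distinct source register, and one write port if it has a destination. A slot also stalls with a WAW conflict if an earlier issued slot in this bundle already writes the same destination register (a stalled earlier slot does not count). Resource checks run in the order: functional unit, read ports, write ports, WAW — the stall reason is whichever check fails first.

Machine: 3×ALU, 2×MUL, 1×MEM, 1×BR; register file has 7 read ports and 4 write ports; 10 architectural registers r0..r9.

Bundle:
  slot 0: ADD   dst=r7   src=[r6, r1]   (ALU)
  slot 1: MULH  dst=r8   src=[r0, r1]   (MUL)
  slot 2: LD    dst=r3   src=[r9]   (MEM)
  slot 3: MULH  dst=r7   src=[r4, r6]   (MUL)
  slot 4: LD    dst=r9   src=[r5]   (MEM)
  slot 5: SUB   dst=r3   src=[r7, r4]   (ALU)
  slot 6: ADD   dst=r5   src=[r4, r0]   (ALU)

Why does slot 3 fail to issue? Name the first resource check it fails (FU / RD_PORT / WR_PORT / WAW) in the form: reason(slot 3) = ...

[0] ALU needs rd=2 wr=1: ok; after: ALU=2 MUL=2 MEM=1 BR=1, R=5, W=3
[1] MUL needs rd=2 wr=1: ok; after: ALU=2 MUL=1 MEM=1 BR=1, R=3, W=2
[2] MEM needs rd=1 wr=1: ok; after: ALU=2 MUL=1 MEM=0 BR=1, R=2, W=1
[3] MUL needs rd=2 wr=1: WAW; after: ALU=2 MUL=1 MEM=0 BR=1, R=2, W=1
[4] MEM needs rd=1 wr=1: FU; after: ALU=2 MUL=1 MEM=0 BR=1, R=2, W=1
[5] ALU needs rd=2 wr=1: WAW; after: ALU=2 MUL=1 MEM=0 BR=1, R=2, W=1
[6] ALU needs rd=2 wr=1: ok; after: ALU=1 MUL=1 MEM=0 BR=1, R=0, W=0

reason(slot 3) = WAW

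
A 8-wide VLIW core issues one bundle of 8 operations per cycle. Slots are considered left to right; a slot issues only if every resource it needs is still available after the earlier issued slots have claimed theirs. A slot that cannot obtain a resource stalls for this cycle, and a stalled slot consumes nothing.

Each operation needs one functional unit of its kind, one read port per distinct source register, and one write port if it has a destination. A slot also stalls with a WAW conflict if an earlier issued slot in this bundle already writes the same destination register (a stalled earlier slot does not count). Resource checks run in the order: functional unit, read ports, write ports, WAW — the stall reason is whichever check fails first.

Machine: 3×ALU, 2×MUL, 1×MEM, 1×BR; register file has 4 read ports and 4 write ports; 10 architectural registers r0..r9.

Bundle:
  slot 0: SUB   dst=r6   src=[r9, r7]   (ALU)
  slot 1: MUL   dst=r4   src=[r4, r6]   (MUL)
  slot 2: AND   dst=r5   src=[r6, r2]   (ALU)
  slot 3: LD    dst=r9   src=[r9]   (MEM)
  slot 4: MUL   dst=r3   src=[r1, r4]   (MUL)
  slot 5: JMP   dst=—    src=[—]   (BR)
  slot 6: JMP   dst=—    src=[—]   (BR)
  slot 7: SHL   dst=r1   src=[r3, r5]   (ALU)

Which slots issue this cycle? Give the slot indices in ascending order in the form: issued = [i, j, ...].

issued = [0, 1, 5]

#0 ALU src=r9,r7 dispatched  <A:2 Mu:2 Ld:1 B:1 rd:2 wr:3>
#1 MUL src=r4,r6 dispatched  <A:2 Mu:1 Ld:1 B:1 rd:0 wr:2>
#2 ALU src=r6,r2 held:RD_PORT  <A:2 Mu:1 Ld:1 B:1 rd:0 wr:2>
#3 MEM src=r9 held:RD_PORT  <A:2 Mu:1 Ld:1 B:1 rd:0 wr:2>
#4 MUL src=r1,r4 held:RD_PORT  <A:2 Mu:1 Ld:1 B:1 rd:0 wr:2>
#5 BR src=- dispatched  <A:2 Mu:1 Ld:1 B:0 rd:0 wr:2>
#6 BR src=- held:FU  <A:2 Mu:1 Ld:1 B:0 rd:0 wr:2>
#7 ALU src=r3,r5 held:RD_PORT  <A:2 Mu:1 Ld:1 B:0 rd:0 wr:2>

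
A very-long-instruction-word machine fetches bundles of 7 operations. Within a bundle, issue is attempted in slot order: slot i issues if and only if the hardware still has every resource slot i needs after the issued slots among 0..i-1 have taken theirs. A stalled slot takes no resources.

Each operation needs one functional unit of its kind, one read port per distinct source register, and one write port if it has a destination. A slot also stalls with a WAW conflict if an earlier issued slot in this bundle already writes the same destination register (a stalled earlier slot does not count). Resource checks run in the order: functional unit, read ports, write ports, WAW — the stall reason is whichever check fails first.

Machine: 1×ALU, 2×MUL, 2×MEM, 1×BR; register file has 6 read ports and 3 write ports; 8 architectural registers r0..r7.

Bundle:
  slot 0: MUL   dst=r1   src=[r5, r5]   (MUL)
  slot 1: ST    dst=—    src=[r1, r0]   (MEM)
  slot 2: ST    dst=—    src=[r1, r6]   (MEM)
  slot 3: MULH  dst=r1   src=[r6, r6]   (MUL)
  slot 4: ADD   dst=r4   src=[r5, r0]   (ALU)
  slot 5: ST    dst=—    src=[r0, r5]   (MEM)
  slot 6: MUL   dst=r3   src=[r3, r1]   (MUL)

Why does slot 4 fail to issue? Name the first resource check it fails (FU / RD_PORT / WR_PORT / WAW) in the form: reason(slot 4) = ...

  0. MUL→r1 ⇒ go  {1A/1Mu/2Ld/1B | 5r 2w}
  1. MEM ⇒ go  {1A/1Mu/1Ld/1B | 3r 2w}
  2. MEM ⇒ go  {1A/1Mu/0Ld/1B | 1r 2w}
  3. MUL→r1 ⇒ no(WAW)  {1A/1Mu/0Ld/1B | 1r 2w}
  4. ALU→r4 ⇒ no(RD_PORT)  {1A/1Mu/0Ld/1B | 1r 2w}
  5. MEM ⇒ no(FU)  {1A/1Mu/0Ld/1B | 1r 2w}
  6. MUL→r3 ⇒ no(RD_PORT)  {1A/1Mu/0Ld/1B | 1r 2w}

reason(slot 4) = RD_PORT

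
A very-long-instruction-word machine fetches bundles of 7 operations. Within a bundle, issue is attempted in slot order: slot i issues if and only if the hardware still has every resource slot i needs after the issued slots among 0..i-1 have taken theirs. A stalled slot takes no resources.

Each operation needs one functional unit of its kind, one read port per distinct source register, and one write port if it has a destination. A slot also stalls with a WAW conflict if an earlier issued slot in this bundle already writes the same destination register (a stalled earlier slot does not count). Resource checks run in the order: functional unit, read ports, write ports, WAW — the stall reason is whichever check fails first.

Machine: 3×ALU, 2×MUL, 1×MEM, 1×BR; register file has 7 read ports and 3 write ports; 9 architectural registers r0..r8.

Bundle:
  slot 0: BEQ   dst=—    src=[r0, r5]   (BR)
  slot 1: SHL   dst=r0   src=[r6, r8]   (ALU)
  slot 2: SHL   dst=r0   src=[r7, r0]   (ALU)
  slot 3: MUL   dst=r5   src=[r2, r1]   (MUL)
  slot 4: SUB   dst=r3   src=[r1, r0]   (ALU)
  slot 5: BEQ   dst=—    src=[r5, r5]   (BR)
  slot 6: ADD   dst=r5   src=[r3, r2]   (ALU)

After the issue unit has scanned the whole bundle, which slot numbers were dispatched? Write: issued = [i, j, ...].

issued = [0, 1, 3]

(0) want 1×BR +2rd +0wr — yes → AL3|MU2|ME1|BR0|rd5|wr3
(1) want 1×ALU +2rd +1wr — yes → AL2|MU2|ME1|BR0|rd3|wr2
(2) want 1×ALU +2rd +1wr — WAW → AL2|MU2|ME1|BR0|rd3|wr2
(3) want 1×MUL +2rd +1wr — yes → AL2|MU1|ME1|BR0|rd1|wr1
(4) want 1×ALU +2rd +1wr — RD_PORT → AL2|MU1|ME1|BR0|rd1|wr1
(5) want 1×BR +1rd +0wr — FU → AL2|MU1|ME1|BR0|rd1|wr1
(6) want 1×ALU +2rd +1wr — RD_PORT → AL2|MU1|ME1|BR0|rd1|wr1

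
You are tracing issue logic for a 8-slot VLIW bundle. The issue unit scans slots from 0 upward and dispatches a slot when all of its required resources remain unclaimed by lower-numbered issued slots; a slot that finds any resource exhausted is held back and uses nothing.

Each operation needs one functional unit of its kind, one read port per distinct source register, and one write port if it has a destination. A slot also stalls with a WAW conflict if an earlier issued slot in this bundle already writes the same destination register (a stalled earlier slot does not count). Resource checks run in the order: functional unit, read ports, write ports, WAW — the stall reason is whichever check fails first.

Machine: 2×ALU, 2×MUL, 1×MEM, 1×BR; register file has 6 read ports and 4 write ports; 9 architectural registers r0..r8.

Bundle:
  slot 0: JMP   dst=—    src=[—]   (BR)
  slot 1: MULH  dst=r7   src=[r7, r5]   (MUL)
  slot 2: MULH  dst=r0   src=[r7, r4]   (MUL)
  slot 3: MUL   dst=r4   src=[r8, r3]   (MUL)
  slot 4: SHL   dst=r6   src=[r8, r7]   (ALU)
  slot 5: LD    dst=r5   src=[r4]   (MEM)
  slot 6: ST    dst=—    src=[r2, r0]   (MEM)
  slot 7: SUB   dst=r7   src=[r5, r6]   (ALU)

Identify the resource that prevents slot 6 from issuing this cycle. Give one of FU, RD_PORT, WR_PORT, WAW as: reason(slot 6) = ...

reason(slot 6) = RD_PORT

[0] BR needs rd=0 wr=0: ok; after: ALU=2 MUL=2 MEM=1 BR=0, R=6, W=4
[1] MUL needs rd=2 wr=1: ok; after: ALU=2 MUL=1 MEM=1 BR=0, R=4, W=3
[2] MUL needs rd=2 wr=1: ok; after: ALU=2 MUL=0 MEM=1 BR=0, R=2, W=2
[3] MUL needs rd=2 wr=1: FU; after: ALU=2 MUL=0 MEM=1 BR=0, R=2, W=2
[4] ALU needs rd=2 wr=1: ok; after: ALU=1 MUL=0 MEM=1 BR=0, R=0, W=1
[5] MEM needs rd=1 wr=1: RD_PORT; after: ALU=1 MUL=0 MEM=1 BR=0, R=0, W=1
[6] MEM needs rd=2 wr=0: RD_PORT; after: ALU=1 MUL=0 MEM=1 BR=0, R=0, W=1
[7] ALU needs rd=2 wr=1: RD_PORT; after: ALU=1 MUL=0 MEM=1 BR=0, R=0, W=1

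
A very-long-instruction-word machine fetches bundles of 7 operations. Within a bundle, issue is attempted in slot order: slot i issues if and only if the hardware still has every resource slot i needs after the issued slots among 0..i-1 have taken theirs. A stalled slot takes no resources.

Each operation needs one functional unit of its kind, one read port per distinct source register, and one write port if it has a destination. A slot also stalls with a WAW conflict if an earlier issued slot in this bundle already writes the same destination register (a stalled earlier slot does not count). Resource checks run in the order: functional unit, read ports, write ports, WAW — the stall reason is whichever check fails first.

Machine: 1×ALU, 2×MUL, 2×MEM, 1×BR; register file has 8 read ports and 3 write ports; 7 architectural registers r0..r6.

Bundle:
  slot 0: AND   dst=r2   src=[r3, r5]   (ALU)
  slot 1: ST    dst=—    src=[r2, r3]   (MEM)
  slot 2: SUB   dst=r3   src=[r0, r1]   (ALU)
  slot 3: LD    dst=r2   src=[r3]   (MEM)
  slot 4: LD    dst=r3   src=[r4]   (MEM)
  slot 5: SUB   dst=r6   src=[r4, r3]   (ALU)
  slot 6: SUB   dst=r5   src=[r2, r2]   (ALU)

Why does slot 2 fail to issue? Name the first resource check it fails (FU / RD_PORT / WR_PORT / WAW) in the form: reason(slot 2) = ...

  0. ALU→r2 ⇒ go  {0A/2Mu/2Ld/1B | 6r 2w}
  1. MEM ⇒ go  {0A/2Mu/1Ld/1B | 4r 2w}
  2. ALU→r3 ⇒ no(FU)  {0A/2Mu/1Ld/1B | 4r 2w}
  3. MEM→r2 ⇒ no(WAW)  {0A/2Mu/1Ld/1B | 4r 2w}
  4. MEM→r3 ⇒ go  {0A/2Mu/0Ld/1B | 3r 1w}
  5. ALU→r6 ⇒ no(FU)  {0A/2Mu/0Ld/1B | 3r 1w}
  6. ALU→r5 ⇒ no(FU)  {0A/2Mu/0Ld/1B | 3r 1w}

reason(slot 2) = FU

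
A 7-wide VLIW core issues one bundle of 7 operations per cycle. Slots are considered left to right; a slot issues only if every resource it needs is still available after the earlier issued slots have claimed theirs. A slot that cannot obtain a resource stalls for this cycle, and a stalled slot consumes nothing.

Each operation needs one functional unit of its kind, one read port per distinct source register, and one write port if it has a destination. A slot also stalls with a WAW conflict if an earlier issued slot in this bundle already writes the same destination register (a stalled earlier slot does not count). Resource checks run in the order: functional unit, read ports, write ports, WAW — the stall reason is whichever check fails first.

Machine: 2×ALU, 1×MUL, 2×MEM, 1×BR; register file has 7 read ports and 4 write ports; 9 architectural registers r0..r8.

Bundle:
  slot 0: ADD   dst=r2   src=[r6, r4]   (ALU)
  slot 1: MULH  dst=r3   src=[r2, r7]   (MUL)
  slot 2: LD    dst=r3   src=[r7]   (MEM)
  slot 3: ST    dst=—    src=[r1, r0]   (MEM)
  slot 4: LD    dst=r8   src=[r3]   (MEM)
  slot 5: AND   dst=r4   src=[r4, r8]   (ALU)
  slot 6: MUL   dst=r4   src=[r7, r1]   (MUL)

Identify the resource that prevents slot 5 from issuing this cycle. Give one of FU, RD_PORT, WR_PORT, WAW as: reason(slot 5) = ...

reason(slot 5) = RD_PORT

#0 ALU src=r6,r4 dispatched  <A:1 Mu:1 Ld:2 B:1 rd:5 wr:3>
#1 MUL src=r2,r7 dispatched  <A:1 Mu:0 Ld:2 B:1 rd:3 wr:2>
#2 MEM src=r7 held:WAW  <A:1 Mu:0 Ld:2 B:1 rd:3 wr:2>
#3 MEM src=r1,r0 dispatched  <A:1 Mu:0 Ld:1 B:1 rd:1 wr:2>
#4 MEM src=r3 dispatched  <A:1 Mu:0 Ld:0 B:1 rd:0 wr:1>
#5 ALU src=r4,r8 held:RD_PORT  <A:1 Mu:0 Ld:0 B:1 rd:0 wr:1>
#6 MUL src=r7,r1 held:FU  <A:1 Mu:0 Ld:0 B:1 rd:0 wr:1>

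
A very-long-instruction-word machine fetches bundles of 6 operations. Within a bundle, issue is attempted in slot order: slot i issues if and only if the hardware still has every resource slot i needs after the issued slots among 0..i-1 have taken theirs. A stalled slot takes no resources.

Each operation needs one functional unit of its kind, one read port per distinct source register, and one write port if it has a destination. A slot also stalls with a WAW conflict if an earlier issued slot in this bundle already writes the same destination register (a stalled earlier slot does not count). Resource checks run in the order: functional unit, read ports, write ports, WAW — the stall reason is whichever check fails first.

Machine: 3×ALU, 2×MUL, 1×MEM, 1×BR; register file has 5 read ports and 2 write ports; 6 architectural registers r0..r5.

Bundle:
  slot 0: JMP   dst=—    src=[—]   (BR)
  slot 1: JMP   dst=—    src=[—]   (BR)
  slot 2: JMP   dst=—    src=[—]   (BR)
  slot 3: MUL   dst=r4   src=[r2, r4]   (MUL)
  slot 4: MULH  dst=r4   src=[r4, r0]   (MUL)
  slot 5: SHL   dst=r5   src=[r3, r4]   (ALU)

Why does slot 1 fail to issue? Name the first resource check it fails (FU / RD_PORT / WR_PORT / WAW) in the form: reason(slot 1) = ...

  0. BR ⇒ go  {3A/2Mu/1Ld/0B | 5r 2w}
  1. BR ⇒ no(FU)  {3A/2Mu/1Ld/0B | 5r 2w}
  2. BR ⇒ no(FU)  {3A/2Mu/1Ld/0B | 5r 2w}
  3. MUL→r4 ⇒ go  {3A/1Mu/1Ld/0B | 3r 1w}
  4. MUL→r4 ⇒ no(WAW)  {3A/1Mu/1Ld/0B | 3r 1w}
  5. ALU→r5 ⇒ go  {2A/1Mu/1Ld/0B | 1r 0w}

reason(slot 1) = FU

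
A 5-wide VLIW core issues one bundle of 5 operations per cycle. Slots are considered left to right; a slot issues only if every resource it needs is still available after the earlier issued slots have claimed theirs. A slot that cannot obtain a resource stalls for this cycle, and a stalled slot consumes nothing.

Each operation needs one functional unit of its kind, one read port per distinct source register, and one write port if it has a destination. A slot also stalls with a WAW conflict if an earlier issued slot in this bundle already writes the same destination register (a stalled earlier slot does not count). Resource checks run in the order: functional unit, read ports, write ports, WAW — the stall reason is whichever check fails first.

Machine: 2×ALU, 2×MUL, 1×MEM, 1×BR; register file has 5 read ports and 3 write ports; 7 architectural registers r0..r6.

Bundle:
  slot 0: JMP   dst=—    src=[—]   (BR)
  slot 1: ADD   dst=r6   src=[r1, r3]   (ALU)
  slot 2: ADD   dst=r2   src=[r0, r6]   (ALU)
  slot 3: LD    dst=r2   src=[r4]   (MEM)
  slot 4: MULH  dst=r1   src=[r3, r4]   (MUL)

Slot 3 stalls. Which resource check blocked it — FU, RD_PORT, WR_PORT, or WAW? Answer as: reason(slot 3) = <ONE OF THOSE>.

reason(slot 3) = WAW

slot 0 (BR): ISSUE — free A2,Mu2,Ld1,B0 rp5 wp3
slot 1 (ALU): ISSUE — free A1,Mu2,Ld1,B0 rp3 wp2
slot 2 (ALU): ISSUE — free A0,Mu2,Ld1,B0 rp1 wp1
slot 3 (MEM): stall WAW — free A0,Mu2,Ld1,B0 rp1 wp1
slot 4 (MUL): stall RD_PORT — free A0,Mu2,Ld1,B0 rp1 wp1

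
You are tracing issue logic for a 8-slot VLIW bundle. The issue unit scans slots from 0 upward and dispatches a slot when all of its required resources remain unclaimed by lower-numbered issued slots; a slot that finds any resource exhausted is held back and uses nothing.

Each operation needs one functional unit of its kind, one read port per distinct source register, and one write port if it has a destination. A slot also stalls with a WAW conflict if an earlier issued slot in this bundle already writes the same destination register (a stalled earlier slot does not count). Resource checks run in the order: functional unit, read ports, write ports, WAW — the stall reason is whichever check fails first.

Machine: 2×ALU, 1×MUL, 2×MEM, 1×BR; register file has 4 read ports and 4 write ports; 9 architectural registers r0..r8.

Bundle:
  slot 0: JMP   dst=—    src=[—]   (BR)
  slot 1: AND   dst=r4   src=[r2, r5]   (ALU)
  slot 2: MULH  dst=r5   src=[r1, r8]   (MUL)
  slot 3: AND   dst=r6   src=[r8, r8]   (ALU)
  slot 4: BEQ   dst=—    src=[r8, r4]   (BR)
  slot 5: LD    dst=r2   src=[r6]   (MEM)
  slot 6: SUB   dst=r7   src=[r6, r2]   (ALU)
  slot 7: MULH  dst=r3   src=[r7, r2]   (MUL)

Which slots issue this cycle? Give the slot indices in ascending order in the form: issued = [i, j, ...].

(0) want 1×BR +0rd +0wr — yes → AL2|MU1|ME2|BR0|rd4|wr4
(1) want 1×ALU +2rd +1wr — yes → AL1|MU1|ME2|BR0|rd2|wr3
(2) want 1×MUL +2rd +1wr — yes → AL1|MU0|ME2|BR0|rd0|wr2
(3) want 1×ALU +1rd +1wr — RD_PORT → AL1|MU0|ME2|BR0|rd0|wr2
(4) want 1×BR +2rd +0wr — FU → AL1|MU0|ME2|BR0|rd0|wr2
(5) want 1×MEM +1rd +1wr — RD_PORT → AL1|MU0|ME2|BR0|rd0|wr2
(6) want 1×ALU +2rd +1wr — RD_PORT → AL1|MU0|ME2|BR0|rd0|wr2
(7) want 1×MUL +2rd +1wr — FU → AL1|MU0|ME2|BR0|rd0|wr2

issued = [0, 1, 2]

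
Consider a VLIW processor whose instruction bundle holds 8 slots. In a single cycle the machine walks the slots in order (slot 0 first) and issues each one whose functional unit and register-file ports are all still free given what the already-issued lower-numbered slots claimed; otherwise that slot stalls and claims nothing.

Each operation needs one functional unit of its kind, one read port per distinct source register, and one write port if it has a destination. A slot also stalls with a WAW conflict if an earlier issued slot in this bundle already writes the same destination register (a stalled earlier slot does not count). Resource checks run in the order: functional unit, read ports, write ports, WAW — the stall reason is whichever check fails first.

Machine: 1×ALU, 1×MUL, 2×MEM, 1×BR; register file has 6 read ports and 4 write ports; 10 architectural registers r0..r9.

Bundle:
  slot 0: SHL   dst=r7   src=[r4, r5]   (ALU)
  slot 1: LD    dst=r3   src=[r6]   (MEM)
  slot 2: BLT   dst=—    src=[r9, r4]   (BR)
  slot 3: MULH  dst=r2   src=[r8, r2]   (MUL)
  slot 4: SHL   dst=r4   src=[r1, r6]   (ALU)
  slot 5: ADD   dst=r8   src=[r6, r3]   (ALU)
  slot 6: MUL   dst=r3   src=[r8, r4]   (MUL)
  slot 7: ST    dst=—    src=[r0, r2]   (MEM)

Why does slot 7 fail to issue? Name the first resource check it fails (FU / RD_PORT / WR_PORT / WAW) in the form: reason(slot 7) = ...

reason(slot 7) = RD_PORT

#0 ALU src=r4,r5 dispatched  <A:0 Mu:1 Ld:2 B:1 rd:4 wr:3>
#1 MEM src=r6 dispatched  <A:0 Mu:1 Ld:1 B:1 rd:3 wr:2>
#2 BR src=r9,r4 dispatched  <A:0 Mu:1 Ld:1 B:0 rd:1 wr:2>
#3 MUL src=r8,r2 held:RD_PORT  <A:0 Mu:1 Ld:1 B:0 rd:1 wr:2>
#4 ALU src=r1,r6 held:FU  <A:0 Mu:1 Ld:1 B:0 rd:1 wr:2>
#5 ALU src=r6,r3 held:FU  <A:0 Mu:1 Ld:1 B:0 rd:1 wr:2>
#6 MUL src=r8,r4 held:RD_PORT  <A:0 Mu:1 Ld:1 B:0 rd:1 wr:2>
#7 MEM src=r0,r2 held:RD_PORT  <A:0 Mu:1 Ld:1 B:0 rd:1 wr:2>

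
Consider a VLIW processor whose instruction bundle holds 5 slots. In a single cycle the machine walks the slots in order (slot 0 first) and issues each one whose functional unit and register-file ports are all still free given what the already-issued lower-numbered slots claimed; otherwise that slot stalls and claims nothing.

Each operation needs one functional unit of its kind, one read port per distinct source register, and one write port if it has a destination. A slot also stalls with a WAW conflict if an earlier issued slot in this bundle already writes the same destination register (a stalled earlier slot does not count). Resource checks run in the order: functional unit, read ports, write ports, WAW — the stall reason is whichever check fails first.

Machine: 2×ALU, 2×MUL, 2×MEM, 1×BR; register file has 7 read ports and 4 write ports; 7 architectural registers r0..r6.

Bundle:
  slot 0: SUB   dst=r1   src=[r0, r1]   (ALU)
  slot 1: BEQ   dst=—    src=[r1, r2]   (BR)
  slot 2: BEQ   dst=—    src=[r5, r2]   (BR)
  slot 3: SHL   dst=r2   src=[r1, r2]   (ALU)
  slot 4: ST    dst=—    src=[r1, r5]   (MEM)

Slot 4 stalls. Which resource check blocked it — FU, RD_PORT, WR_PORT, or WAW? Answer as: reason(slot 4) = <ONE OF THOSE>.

reason(slot 4) = RD_PORT

#0 ALU src=r0,r1 dispatched  <A:1 Mu:2 Ld:2 B:1 rd:5 wr:3>
#1 BR src=r1,r2 dispatched  <A:1 Mu:2 Ld:2 B:0 rd:3 wr:3>
#2 BR src=r5,r2 held:FU  <A:1 Mu:2 Ld:2 B:0 rd:3 wr:3>
#3 ALU src=r1,r2 dispatched  <A:0 Mu:2 Ld:2 B:0 rd:1 wr:2>
#4 MEM src=r1,r5 held:RD_PORT  <A:0 Mu:2 Ld:2 B:0 rd:1 wr:2>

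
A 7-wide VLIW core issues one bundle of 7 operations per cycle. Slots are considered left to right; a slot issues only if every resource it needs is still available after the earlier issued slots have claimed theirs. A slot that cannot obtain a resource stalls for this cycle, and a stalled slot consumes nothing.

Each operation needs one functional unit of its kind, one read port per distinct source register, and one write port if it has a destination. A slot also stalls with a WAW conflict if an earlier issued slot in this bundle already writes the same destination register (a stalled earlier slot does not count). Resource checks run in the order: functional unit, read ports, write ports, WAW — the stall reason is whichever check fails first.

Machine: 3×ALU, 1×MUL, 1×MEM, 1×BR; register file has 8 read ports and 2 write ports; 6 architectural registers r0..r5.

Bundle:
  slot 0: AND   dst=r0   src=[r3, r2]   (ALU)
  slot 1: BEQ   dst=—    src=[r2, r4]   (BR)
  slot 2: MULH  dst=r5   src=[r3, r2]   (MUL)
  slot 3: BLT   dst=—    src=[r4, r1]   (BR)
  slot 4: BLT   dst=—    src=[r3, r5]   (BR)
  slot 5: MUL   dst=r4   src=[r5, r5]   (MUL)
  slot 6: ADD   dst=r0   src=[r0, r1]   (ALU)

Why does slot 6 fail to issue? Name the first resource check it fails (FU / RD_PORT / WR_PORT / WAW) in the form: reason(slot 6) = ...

  0. ALU→r0 ⇒ go  {2A/1Mu/1Ld/1B | 6r 1w}
  1. BR ⇒ go  {2A/1Mu/1Ld/0B | 4r 1w}
  2. MUL→r5 ⇒ go  {2A/0Mu/1Ld/0B | 2r 0w}
  3. BR ⇒ no(FU)  {2A/0Mu/1Ld/0B | 2r 0w}
  4. BR ⇒ no(FU)  {2A/0Mu/1Ld/0B | 2r 0w}
  5. MUL→r4 ⇒ no(FU)  {2A/0Mu/1Ld/0B | 2r 0w}
  6. ALU→r0 ⇒ no(WR_PORT)  {2A/0Mu/1Ld/0B | 2r 0w}

reason(slot 6) = WR_PORT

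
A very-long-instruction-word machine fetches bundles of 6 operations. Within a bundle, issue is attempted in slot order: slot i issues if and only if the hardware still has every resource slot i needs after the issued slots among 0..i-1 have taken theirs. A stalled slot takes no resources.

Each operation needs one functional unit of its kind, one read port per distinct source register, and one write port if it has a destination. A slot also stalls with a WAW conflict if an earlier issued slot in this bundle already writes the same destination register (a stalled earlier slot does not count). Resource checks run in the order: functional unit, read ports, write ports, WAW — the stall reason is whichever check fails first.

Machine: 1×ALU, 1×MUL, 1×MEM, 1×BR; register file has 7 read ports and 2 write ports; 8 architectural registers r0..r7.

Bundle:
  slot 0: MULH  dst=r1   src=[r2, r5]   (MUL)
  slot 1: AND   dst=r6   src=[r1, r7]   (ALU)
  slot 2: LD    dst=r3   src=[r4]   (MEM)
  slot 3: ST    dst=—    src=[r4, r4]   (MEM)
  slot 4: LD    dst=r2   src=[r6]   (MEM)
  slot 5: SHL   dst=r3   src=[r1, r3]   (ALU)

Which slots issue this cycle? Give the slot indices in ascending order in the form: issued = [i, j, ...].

issued = [0, 1, 3]

#0 MUL src=r2,r5 dispatched  <A:1 Mu:0 Ld:1 B:1 rd:5 wr:1>
#1 ALU src=r1,r7 dispatched  <A:0 Mu:0 Ld:1 B:1 rd:3 wr:0>
#2 MEM src=r4 held:WR_PORT  <A:0 Mu:0 Ld:1 B:1 rd:3 wr:0>
#3 MEM src=r4,r4 dispatched  <A:0 Mu:0 Ld:0 B:1 rd:2 wr:0>
#4 MEM src=r6 held:FU  <A:0 Mu:0 Ld:0 B:1 rd:2 wr:0>
#5 ALU src=r1,r3 held:FU  <A:0 Mu:0 Ld:0 B:1 rd:2 wr:0>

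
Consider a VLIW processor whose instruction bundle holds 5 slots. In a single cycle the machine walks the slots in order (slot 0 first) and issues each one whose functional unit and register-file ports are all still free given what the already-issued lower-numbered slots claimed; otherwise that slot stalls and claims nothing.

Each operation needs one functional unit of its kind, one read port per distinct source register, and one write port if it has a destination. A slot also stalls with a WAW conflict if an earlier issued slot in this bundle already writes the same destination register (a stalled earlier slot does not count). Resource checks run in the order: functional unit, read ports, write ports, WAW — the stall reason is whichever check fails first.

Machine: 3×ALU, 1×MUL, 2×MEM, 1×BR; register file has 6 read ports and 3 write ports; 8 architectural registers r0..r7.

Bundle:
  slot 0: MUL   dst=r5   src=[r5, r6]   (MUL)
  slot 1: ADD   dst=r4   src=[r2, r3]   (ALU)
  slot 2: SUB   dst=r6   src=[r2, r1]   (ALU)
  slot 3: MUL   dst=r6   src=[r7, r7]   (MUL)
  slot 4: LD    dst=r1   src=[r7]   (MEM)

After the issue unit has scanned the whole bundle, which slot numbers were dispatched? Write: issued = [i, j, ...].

#0 MUL src=r5,r6 dispatched  <A:3 Mu:0 Ld:2 B:1 rd:4 wr:2>
#1 ALU src=r2,r3 dispatched  <A:2 Mu:0 Ld:2 B:1 rd:2 wr:1>
#2 ALU src=r2,r1 dispatched  <A:1 Mu:0 Ld:2 B:1 rd:0 wr:0>
#3 MUL src=r7,r7 held:FU  <A:1 Mu:0 Ld:2 B:1 rd:0 wr:0>
#4 MEM src=r7 held:RD_PORT  <A:1 Mu:0 Ld:2 B:1 rd:0 wr:0>

issued = [0, 1, 2]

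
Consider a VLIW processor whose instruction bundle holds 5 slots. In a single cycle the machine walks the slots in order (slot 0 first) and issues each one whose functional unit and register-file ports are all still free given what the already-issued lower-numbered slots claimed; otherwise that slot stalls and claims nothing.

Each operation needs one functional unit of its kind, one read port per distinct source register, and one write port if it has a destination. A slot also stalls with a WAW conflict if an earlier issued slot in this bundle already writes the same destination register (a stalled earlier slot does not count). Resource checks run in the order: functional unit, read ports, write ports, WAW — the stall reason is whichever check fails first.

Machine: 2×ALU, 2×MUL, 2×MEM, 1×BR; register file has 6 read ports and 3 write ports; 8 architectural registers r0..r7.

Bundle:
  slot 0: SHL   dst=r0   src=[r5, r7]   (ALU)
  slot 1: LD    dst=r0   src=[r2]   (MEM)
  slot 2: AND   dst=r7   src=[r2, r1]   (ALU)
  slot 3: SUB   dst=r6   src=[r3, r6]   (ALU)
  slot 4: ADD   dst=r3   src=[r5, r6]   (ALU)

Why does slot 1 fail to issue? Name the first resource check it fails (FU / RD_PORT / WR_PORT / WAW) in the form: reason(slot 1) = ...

[0] ALU needs rd=2 wr=1: ok; after: ALU=1 MUL=2 MEM=2 BR=1, R=4, W=2
[1] MEM needs rd=1 wr=1: WAW; after: ALU=1 MUL=2 MEM=2 BR=1, R=4, W=2
[2] ALU needs rd=2 wr=1: ok; after: ALU=0 MUL=2 MEM=2 BR=1, R=2, W=1
[3] ALU needs rd=2 wr=1: FU; after: ALU=0 MUL=2 MEM=2 BR=1, R=2, W=1
[4] ALU needs rd=2 wr=1: FU; after: ALU=0 MUL=2 MEM=2 BR=1, R=2, W=1

reason(slot 1) = WAW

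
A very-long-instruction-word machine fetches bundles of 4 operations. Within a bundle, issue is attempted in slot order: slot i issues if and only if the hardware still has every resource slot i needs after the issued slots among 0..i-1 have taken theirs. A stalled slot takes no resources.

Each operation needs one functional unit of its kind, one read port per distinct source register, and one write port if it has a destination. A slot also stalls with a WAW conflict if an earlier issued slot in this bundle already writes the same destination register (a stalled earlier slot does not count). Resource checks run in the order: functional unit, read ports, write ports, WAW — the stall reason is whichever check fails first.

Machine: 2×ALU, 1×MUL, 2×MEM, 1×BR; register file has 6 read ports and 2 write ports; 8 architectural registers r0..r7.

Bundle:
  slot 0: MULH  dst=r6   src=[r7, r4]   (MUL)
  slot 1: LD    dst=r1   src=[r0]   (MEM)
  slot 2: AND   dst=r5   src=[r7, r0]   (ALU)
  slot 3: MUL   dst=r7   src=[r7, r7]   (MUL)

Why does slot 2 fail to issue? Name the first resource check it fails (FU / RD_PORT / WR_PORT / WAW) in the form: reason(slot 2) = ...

reason(slot 2) = WR_PORT

(0) want 1×MUL +2rd +1wr — yes → AL2|MU0|ME2|BR1|rd4|wr1
(1) want 1×MEM +1rd +1wr — yes → AL2|MU0|ME1|BR1|rd3|wr0
(2) want 1×ALU +2rd +1wr — WR_PORT → AL2|MU0|ME1|BR1|rd3|wr0
(3) want 1×MUL +1rd +1wr — FU → AL2|MU0|ME1|BR1|rd3|wr0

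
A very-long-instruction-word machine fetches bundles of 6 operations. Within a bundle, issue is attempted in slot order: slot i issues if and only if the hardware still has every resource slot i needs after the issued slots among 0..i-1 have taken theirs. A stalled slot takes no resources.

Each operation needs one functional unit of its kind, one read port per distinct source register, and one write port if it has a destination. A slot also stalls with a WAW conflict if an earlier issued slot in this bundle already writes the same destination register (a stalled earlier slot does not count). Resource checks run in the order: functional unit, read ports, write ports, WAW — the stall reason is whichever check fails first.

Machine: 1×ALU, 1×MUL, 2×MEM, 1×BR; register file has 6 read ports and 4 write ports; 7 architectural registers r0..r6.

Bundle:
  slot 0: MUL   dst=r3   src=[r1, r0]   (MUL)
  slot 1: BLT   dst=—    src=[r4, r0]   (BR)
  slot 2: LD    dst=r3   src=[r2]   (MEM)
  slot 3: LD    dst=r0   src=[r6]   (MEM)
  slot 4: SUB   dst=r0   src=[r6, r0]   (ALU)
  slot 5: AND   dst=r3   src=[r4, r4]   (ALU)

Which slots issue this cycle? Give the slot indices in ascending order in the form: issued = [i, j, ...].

issued = [0, 1, 3]

slot 0 (MUL): ISSUE — free A1,Mu0,Ld2,B1 rp4 wp3
slot 1 (BR): ISSUE — free A1,Mu0,Ld2,B0 rp2 wp3
slot 2 (MEM): stall WAW — free A1,Mu0,Ld2,B0 rp2 wp3
slot 3 (MEM): ISSUE — free A1,Mu0,Ld1,B0 rp1 wp2
slot 4 (ALU): stall RD_PORT — free A1,Mu0,Ld1,B0 rp1 wp2
slot 5 (ALU): stall WAW — free A1,Mu0,Ld1,B0 rp1 wp2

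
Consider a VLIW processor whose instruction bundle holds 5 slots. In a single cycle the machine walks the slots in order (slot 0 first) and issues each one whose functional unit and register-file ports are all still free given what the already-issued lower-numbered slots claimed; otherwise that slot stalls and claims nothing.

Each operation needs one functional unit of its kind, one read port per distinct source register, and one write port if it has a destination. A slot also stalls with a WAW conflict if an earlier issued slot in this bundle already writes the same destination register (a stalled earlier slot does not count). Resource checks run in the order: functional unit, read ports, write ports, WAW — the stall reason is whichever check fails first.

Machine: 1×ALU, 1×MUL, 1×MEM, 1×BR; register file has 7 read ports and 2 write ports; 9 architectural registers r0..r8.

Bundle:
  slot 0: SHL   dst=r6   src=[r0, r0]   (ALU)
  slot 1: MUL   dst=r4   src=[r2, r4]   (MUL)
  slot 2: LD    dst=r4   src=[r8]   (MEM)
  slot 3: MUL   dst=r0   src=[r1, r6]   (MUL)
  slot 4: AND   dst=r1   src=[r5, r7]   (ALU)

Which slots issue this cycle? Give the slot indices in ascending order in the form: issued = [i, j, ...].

issued = [0, 1]

#0 ALU src=r0,r0 dispatched  <A:0 Mu:1 Ld:1 B:1 rd:6 wr:1>
#1 MUL src=r2,r4 dispatched  <A:0 Mu:0 Ld:1 B:1 rd:4 wr:0>
#2 MEM src=r8 held:WR_PORT  <A:0 Mu:0 Ld:1 B:1 rd:4 wr:0>
#3 MUL src=r1,r6 held:FU  <A:0 Mu:0 Ld:1 B:1 rd:4 wr:0>
#4 ALU src=r5,r7 held:FU  <A:0 Mu:0 Ld:1 B:1 rd:4 wr:0>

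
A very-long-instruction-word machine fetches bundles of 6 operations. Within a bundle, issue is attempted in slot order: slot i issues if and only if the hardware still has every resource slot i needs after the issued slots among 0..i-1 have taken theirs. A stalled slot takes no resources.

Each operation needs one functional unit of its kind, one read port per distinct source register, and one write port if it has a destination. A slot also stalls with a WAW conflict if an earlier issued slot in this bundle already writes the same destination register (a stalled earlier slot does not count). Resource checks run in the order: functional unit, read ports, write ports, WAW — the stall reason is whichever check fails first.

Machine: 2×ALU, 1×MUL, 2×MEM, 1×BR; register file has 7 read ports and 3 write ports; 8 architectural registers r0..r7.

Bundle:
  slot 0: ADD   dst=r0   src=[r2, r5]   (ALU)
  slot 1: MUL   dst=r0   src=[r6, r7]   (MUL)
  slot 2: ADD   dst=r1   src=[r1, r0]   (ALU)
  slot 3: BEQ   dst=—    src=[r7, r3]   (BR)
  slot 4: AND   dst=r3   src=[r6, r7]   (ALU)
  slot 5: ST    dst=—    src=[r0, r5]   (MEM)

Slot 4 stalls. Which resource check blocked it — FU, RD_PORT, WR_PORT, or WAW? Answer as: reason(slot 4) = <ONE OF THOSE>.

reason(slot 4) = FU

slot 0 (ALU): ISSUE — free A1,Mu1,Ld2,B1 rp5 wp2
slot 1 (MUL): stall WAW — free A1,Mu1,Ld2,B1 rp5 wp2
slot 2 (ALU): ISSUE — free A0,Mu1,Ld2,B1 rp3 wp1
slot 3 (BR): ISSUE — free A0,Mu1,Ld2,B0 rp1 wp1
slot 4 (ALU): stall FU — free A0,Mu1,Ld2,B0 rp1 wp1
slot 5 (MEM): stall RD_PORT — free A0,Mu1,Ld2,B0 rp1 wp1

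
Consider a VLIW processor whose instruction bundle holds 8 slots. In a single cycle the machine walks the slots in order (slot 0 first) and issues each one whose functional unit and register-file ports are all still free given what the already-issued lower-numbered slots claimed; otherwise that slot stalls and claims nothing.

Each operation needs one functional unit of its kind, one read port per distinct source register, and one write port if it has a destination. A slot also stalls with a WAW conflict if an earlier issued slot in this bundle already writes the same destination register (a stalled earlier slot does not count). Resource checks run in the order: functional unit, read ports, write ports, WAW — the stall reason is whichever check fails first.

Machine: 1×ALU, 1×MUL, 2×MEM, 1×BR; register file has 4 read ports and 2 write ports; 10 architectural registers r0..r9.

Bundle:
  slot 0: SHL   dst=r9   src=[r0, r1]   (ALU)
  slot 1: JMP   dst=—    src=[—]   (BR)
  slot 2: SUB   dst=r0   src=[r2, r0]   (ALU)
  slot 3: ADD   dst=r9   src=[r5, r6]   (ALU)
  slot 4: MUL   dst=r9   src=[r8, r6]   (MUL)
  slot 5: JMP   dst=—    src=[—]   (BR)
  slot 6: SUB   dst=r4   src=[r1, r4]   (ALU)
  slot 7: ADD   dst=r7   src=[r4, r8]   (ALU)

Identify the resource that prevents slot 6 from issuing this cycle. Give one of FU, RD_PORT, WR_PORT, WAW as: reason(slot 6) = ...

reason(slot 6) = FU

#0 ALU src=r0,r1 dispatched  <A:0 Mu:1 Ld:2 B:1 rd:2 wr:1>
#1 BR src=- dispatched  <A:0 Mu:1 Ld:2 B:0 rd:2 wr:1>
#2 ALU src=r2,r0 held:FU  <A:0 Mu:1 Ld:2 B:0 rd:2 wr:1>
#3 ALU src=r5,r6 held:FU  <A:0 Mu:1 Ld:2 B:0 rd:2 wr:1>
#4 MUL src=r8,r6 held:WAW  <A:0 Mu:1 Ld:2 B:0 rd:2 wr:1>
#5 BR src=- held:FU  <A:0 Mu:1 Ld:2 B:0 rd:2 wr:1>
#6 ALU src=r1,r4 held:FU  <A:0 Mu:1 Ld:2 B:0 rd:2 wr:1>
#7 ALU src=r4,r8 held:FU  <A:0 Mu:1 Ld:2 B:0 rd:2 wr:1>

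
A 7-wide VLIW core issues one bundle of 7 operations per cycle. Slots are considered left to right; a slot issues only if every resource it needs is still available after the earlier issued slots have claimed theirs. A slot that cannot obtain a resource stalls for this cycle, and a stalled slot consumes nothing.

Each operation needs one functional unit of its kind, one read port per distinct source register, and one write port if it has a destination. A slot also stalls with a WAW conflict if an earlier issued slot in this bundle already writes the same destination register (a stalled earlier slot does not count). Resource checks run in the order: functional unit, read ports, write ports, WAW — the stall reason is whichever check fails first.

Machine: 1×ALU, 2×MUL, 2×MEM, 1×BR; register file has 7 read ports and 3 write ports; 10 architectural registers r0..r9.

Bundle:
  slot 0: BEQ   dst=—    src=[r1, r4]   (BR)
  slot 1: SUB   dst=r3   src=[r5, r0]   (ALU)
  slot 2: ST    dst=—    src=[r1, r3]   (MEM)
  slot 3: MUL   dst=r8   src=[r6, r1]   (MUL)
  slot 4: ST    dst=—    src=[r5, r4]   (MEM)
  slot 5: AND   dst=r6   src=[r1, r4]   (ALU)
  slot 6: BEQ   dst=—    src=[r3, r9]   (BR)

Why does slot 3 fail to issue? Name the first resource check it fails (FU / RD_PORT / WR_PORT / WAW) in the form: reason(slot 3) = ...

reason(slot 3) = RD_PORT

#0 BR src=r1,r4 dispatched  <A:1 Mu:2 Ld:2 B:0 rd:5 wr:3>
#1 ALU src=r5,r0 dispatched  <A:0 Mu:2 Ld:2 B:0 rd:3 wr:2>
#2 MEM src=r1,r3 dispatched  <A:0 Mu:2 Ld:1 B:0 rd:1 wr:2>
#3 MUL src=r6,r1 held:RD_PORT  <A:0 Mu:2 Ld:1 B:0 rd:1 wr:2>
#4 MEM src=r5,r4 held:RD_PORT  <A:0 Mu:2 Ld:1 B:0 rd:1 wr:2>
#5 ALU src=r1,r4 held:FU  <A:0 Mu:2 Ld:1 B:0 rd:1 wr:2>
#6 BR src=r3,r9 held:FU  <A:0 Mu:2 Ld:1 B:0 rd:1 wr:2>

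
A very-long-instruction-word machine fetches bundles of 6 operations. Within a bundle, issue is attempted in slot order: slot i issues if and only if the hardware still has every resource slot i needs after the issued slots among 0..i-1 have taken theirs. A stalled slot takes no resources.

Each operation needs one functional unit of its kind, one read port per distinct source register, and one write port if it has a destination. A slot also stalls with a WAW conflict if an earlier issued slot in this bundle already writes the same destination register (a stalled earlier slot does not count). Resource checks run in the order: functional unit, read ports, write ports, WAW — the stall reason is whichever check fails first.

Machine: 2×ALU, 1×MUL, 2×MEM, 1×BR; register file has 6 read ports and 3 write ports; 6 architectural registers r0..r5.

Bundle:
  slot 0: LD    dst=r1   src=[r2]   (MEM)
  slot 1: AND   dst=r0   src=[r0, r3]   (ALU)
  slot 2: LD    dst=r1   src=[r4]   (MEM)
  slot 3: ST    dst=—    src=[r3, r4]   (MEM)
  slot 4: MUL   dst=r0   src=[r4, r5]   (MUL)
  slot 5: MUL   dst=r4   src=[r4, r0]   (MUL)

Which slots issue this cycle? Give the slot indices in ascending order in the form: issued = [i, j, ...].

(0) want 1×MEM +1rd +1wr — yes → AL2|MU1|ME1|BR1|rd5|wr2
(1) want 1×ALU +2rd +1wr — yes → AL1|MU1|ME1|BR1|rd3|wr1
(2) want 1×MEM +1rd +1wr — WAW → AL1|MU1|ME1|BR1|rd3|wr1
(3) want 1×MEM +2rd +0wr — yes → AL1|MU1|ME0|BR1|rd1|wr1
(4) want 1×MUL +2rd +1wr — RD_PORT → AL1|MU1|ME0|BR1|rd1|wr1
(5) want 1×MUL +2rd +1wr — RD_PORT → AL1|MU1|ME0|BR1|rd1|wr1

issued = [0, 1, 3]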